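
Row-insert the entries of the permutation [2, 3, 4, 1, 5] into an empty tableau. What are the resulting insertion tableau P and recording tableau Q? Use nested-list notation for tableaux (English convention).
P = [[1, 3, 4, 5], [2]], Q = [[1, 2, 3, 5], [4]]

Insert each entry of the permutation into P by Schensted row insertion, recording in Q the position of each new cell.

Insert 2: appended to row 1. P = [[2]].
Insert 3: appended to row 1. P = [[2, 3]].
Insert 4: appended to row 1. P = [[2, 3, 4]].
Insert 1: 1 bumps 2 from row 1; 2 starts row 2. P = [[1, 3, 4], [2]].
Insert 5: appended to row 1. P = [[1, 3, 4, 5], [2]].

So P = [[1, 3, 4, 5], [2]], Q = [[1, 2, 3, 5], [4]].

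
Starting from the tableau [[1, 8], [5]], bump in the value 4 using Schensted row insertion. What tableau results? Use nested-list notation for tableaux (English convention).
[[1, 4], [5, 8]]

In row 1, 4 replaces 8 (the leftmost entry greater than 4); 8 is bumped to row 2. 8 is appended to row 2. The new tableau is [[1, 4], [5, 8]].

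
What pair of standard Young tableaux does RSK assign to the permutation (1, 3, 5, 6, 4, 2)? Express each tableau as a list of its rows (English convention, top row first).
P = [[1, 2, 4, 6], [3], [5]], Q = [[1, 2, 3, 4], [5], [6]]

Insert each entry of the permutation into P by Schensted row insertion, recording in Q the position of each new cell.

Insert 1: appended to row 1. P = [[1]].
Insert 3: appended to row 1. P = [[1, 3]].
Insert 5: appended to row 1. P = [[1, 3, 5]].
Insert 6: appended to row 1. P = [[1, 3, 5, 6]].
Insert 4: 4 bumps 5 from row 1; 5 starts row 2. P = [[1, 3, 4, 6], [5]].
Insert 2: 2 bumps 3 from row 1; 3 bumps 5 from row 2; 5 starts row 3. P = [[1, 2, 4, 6], [3], [5]].

So P = [[1, 2, 4, 6], [3], [5]], Q = [[1, 2, 3, 4], [5], [6]].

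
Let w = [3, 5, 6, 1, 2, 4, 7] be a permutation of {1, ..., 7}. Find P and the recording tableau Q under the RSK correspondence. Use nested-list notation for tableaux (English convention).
P = [[1, 2, 4, 7], [3, 5, 6]], Q = [[1, 2, 3, 7], [4, 5, 6]]

Insert each entry of the permutation into P by Schensted row insertion, recording in Q the position of each new cell.

Insert 3: appended to row 1. P = [[3]].
Insert 5: appended to row 1. P = [[3, 5]].
Insert 6: appended to row 1. P = [[3, 5, 6]].
Insert 1: 1 bumps 3 from row 1; 3 starts row 2. P = [[1, 5, 6], [3]].
Insert 2: 2 bumps 5 from row 1; 5 appends to row 2. P = [[1, 2, 6], [3, 5]].
Insert 4: 4 bumps 6 from row 1; 6 appends to row 2. P = [[1, 2, 4], [3, 5, 6]].
Insert 7: appended to row 1. P = [[1, 2, 4, 7], [3, 5, 6]].

So P = [[1, 2, 4, 7], [3, 5, 6]], Q = [[1, 2, 3, 7], [4, 5, 6]].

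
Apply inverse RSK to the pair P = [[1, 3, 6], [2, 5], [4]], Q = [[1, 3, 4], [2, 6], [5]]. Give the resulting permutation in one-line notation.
Reverse the RSK construction: for i from n down to 1, find the cell of Q containing i, remove the entry at that cell from P, and reverse-bump it up through P; the value ejected from row 1 is w(i).

Step i=6: Q has 6 at row 2, column 2; remove 5 from row 2 of P and reverse-bump: 5 enters row 1 and ejects 3. So w(6) = 3. P is now [[1, 5, 6], [2], [4]].
Step i=5: Q has 5 at row 3, column 1; remove 4 from row 3 of P and reverse-bump: 4 enters row 2 and ejects 2; 2 enters row 1 and ejects 1. So w(5) = 1. P is now [[2, 5, 6], [4]].
Step i=4: Q has 4 at row 1, column 3; remove that cell from P, ejecting 6. So w(4) = 6. P is now [[2, 5], [4]].
Step i=3: Q has 3 at row 1, column 2; remove that cell from P, ejecting 5. So w(3) = 5. P is now [[2], [4]].
Step i=2: Q has 2 at row 2, column 1; remove 4 from row 2 of P and reverse-bump: 4 enters row 1 and ejects 2. So w(2) = 2. P is now [[4]].
Step i=1: Q has 1 at row 1, column 1; remove that cell from P, ejecting 4. So w(1) = 4. P is now [].

So w = 4 2 5 6 1 3.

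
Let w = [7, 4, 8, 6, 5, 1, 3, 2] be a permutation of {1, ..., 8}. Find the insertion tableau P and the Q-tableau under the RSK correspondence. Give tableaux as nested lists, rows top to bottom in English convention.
Insert each entry of the permutation into P by Schensted row insertion, recording in Q the position of each new cell.

Insert 7: appended to row 1. P = [[7]], Q = [[1]].
Insert 4: 4 bumps 7 from row 1; 7 starts row 2. P = [[4], [7]], Q = [[1], [2]].
Insert 8: appended to row 1. P = [[4, 8], [7]], Q = [[1, 3], [2]].
Insert 6: 6 bumps 8 from row 1; 8 appends to row 2. P = [[4, 6], [7, 8]], Q = [[1, 3], [2, 4]].
Insert 5: 5 bumps 6 from row 1; 6 bumps 7 from row 2; 7 starts row 3. P = [[4, 5], [6, 8], [7]], Q = [[1, 3], [2, 4], [5]].
Insert 1: 1 bumps 4 from row 1; 4 bumps 6 from row 2; 6 bumps 7 from row 3; 7 starts row 4. P = [[1, 5], [4, 8], [6], [7]], Q = [[1, 3], [2, 4], [5], [6]].
Insert 3: 3 bumps 5 from row 1; 5 bumps 8 from row 2; 8 appends to row 3. P = [[1, 3], [4, 5], [6, 8], [7]], Q = [[1, 3], [2, 4], [5, 7], [6]].
Insert 2: 2 bumps 3 from row 1; 3 bumps 4 from row 2; 4 bumps 6 from row 3; 6 bumps 7 from row 4; 7 starts row 5. P = [[1, 2], [3, 5], [4, 8], [6], [7]], Q = [[1, 3], [2, 4], [5, 7], [6], [8]].

So P = [[1, 2], [3, 5], [4, 8], [6], [7]], Q = [[1, 3], [2, 4], [5, 7], [6], [8]].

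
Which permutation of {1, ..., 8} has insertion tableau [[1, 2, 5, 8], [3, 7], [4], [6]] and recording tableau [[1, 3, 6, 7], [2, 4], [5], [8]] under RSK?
Reverse the RSK construction: for i from n down to 1, find the cell of Q containing i, remove the entry at that cell from P, and reverse-bump it up through P; the value ejected from row 1 is w(i).

Step i=8: Q has 8 at row 4, column 1; remove 6 from row 4 of P and reverse-bump: 6 enters row 3 and ejects 4; 4 enters row 2 and ejects 3; 3 enters row 1 and ejects 2. So w(8) = 2. P is now [[1, 3, 5, 8], [4, 7], [6]].
Step i=7: Q has 7 at row 1, column 4; remove that cell from P, ejecting 8. So w(7) = 8. P is now [[1, 3, 5], [4, 7], [6]].
Step i=6: Q has 6 at row 1, column 3; remove that cell from P, ejecting 5. So w(6) = 5. P is now [[1, 3], [4, 7], [6]].
Step i=5: Q has 5 at row 3, column 1; remove 6 from row 3 of P and reverse-bump: 6 enters row 2 and ejects 4; 4 enters row 1 and ejects 3. So w(5) = 3. P is now [[1, 4], [6, 7]].
Step i=4: Q has 4 at row 2, column 2; remove 7 from row 2 of P and reverse-bump: 7 enters row 1 and ejects 4. So w(4) = 4. P is now [[1, 7], [6]].
Step i=3: Q has 3 at row 1, column 2; remove that cell from P, ejecting 7. So w(3) = 7. P is now [[1], [6]].
Step i=2: Q has 2 at row 2, column 1; remove 6 from row 2 of P and reverse-bump: 6 enters row 1 and ejects 1. So w(2) = 1. P is now [[6]].
Step i=1: Q has 1 at row 1, column 1; remove that cell from P, ejecting 6. So w(1) = 6. P is now [].

So w = 6 1 7 4 3 5 8 2.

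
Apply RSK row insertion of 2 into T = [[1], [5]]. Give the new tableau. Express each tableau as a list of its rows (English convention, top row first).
2 is larger than every entry of row 1, so it is appended to row 1. The new tableau is [[1, 2], [5]].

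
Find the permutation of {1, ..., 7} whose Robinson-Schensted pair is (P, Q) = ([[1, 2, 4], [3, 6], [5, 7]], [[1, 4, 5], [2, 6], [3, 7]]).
Reverse the RSK construction: for i from n down to 1, find the cell of Q containing i, remove the entry at that cell from P, and reverse-bump it up through P; the value ejected from row 1 is w(i).

Step i=7: Q has 7 at row 3, column 2; remove 7 from row 3 of P and reverse-bump: 7 enters row 2 and ejects 6; 6 enters row 1 and ejects 4. So w(7) = 4. P is now [[1, 2, 6], [3, 7], [5]].
Step i=6: Q has 6 at row 2, column 2; remove 7 from row 2 of P and reverse-bump: 7 enters row 1 and ejects 6. So w(6) = 6. P is now [[1, 2, 7], [3], [5]].
Step i=5: Q has 5 at row 1, column 3; remove that cell from P, ejecting 7. So w(5) = 7. P is now [[1, 2], [3], [5]].
Step i=4: Q has 4 at row 1, column 2; remove that cell from P, ejecting 2. So w(4) = 2. P is now [[1], [3], [5]].
Step i=3: Q has 3 at row 3, column 1; remove 5 from row 3 of P and reverse-bump: 5 enters row 2 and ejects 3; 3 enters row 1 and ejects 1. So w(3) = 1. P is now [[3], [5]].
Step i=2: Q has 2 at row 2, column 1; remove 5 from row 2 of P and reverse-bump: 5 enters row 1 and ejects 3. So w(2) = 3. P is now [[5]].
Step i=1: Q has 1 at row 1, column 1; remove that cell from P, ejecting 5. So w(1) = 5. P is now [].

So w = 5 3 1 2 7 6 4.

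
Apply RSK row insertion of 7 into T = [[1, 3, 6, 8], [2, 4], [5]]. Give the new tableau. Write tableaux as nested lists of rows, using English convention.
In row 1, 7 replaces 8 (the leftmost entry greater than 7); 8 is bumped to row 2. 8 is appended to row 2. The new tableau is [[1, 3, 6, 7], [2, 4, 8], [5]].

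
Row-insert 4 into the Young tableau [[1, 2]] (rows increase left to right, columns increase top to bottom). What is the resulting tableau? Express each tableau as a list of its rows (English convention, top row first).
4 is larger than every entry of row 1, so it is appended to row 1. The new tableau is [[1, 2, 4]].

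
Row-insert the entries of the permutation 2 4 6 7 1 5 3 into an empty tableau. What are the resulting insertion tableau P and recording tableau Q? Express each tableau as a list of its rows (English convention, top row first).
Insert each entry of the permutation into P by Schensted row insertion, recording in Q the position of each new cell.

Insert 2: appended to row 1. P = [[2]].
Insert 4: appended to row 1. P = [[2, 4]].
Insert 6: appended to row 1. P = [[2, 4, 6]].
Insert 7: appended to row 1. P = [[2, 4, 6, 7]].
Insert 1: 1 bumps 2 from row 1; 2 starts row 2. P = [[1, 4, 6, 7], [2]].
Insert 5: 5 bumps 6 from row 1; 6 appends to row 2. P = [[1, 4, 5, 7], [2, 6]].
Insert 3: 3 bumps 4 from row 1; 4 bumps 6 from row 2; 6 starts row 3. P = [[1, 3, 5, 7], [2, 4], [6]].

So P = [[1, 3, 5, 7], [2, 4], [6]], Q = [[1, 2, 3, 4], [5, 6], [7]].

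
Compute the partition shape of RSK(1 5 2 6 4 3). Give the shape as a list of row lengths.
Row-insert each entry into an empty tableau.

After inserting 1: P = [[1]].
After inserting 5: P = [[1, 5]].
After inserting 2: P = [[1, 2], [5]].
After inserting 6: P = [[1, 2, 6], [5]].
After inserting 4: P = [[1, 2, 4], [5, 6]].
After inserting 3: P = [[1, 2, 3], [4, 6], [5]].

The final insertion tableau P = [[1, 2, 3], [4, 6], [5]] has shape [3, 2, 1].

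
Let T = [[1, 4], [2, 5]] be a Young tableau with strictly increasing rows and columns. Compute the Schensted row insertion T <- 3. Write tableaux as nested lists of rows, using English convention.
In row 1, 3 replaces 4 (the leftmost entry greater than 3); 4 is bumped to row 2. In row 2, 4 replaces 5 (the leftmost entry greater than 4); 5 is bumped to row 3. 5 starts a new row 3. The new tableau is [[1, 3], [2, 4], [5]].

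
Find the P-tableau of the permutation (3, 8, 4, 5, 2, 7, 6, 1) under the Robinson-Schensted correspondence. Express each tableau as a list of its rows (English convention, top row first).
P = [[1, 4, 5, 6], [2, 7], [3], [8]]

After inserting 3: P = [[3]].
After inserting 8: P = [[3, 8]].
After inserting 4: P = [[3, 4], [8]].
After inserting 5: P = [[3, 4, 5], [8]].
After inserting 2: P = [[2, 4, 5], [3], [8]].
After inserting 7: P = [[2, 4, 5, 7], [3], [8]].
After inserting 6: P = [[2, 4, 5, 6], [3, 7], [8]].
After inserting 1: P = [[1, 4, 5, 6], [2, 7], [3], [8]].

So P = [[1, 4, 5, 6], [2, 7], [3], [8]].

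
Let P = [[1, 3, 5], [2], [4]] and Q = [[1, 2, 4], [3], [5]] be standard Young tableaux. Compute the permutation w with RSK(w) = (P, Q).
2 4 3 5 1

Reverse the RSK construction: for i from n down to 1, find the cell of Q containing i, remove the entry at that cell from P, and reverse-bump it up through P; the value ejected from row 1 is w(i).

Step i=5: Q has 5 at row 3, column 1; remove 4 from row 3 of P and reverse-bump: 4 enters row 2 and ejects 2; 2 enters row 1 and ejects 1. So w(5) = 1. P is now [[2, 3, 5], [4]].
Step i=4: Q has 4 at row 1, column 3; remove that cell from P, ejecting 5. So w(4) = 5. P is now [[2, 3], [4]].
Step i=3: Q has 3 at row 2, column 1; remove 4 from row 2 of P and reverse-bump: 4 enters row 1 and ejects 3. So w(3) = 3. P is now [[2, 4]].
Step i=2: Q has 2 at row 1, column 2; remove that cell from P, ejecting 4. So w(2) = 4. P is now [[2]].
Step i=1: Q has 1 at row 1, column 1; remove that cell from P, ejecting 2. So w(1) = 2. P is now [].

So w = 2 4 3 5 1.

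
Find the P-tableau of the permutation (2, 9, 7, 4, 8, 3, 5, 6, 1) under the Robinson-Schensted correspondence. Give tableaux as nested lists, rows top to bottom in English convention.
Insert 2: appended to row 1. P = [[2]].
Insert 9: appended to row 1. P = [[2, 9]].
Insert 7: 7 bumps 9 from row 1; 9 starts row 2. P = [[2, 7], [9]].
Insert 4: 4 bumps 7 from row 1; 7 bumps 9 from row 2; 9 starts row 3. P = [[2, 4], [7], [9]].
Insert 8: appended to row 1. P = [[2, 4, 8], [7], [9]].
Insert 3: 3 bumps 4 from row 1; 4 bumps 7 from row 2; 7 bumps 9 from row 3; 9 starts row 4. P = [[2, 3, 8], [4], [7], [9]].
Insert 5: 5 bumps 8 from row 1; 8 appends to row 2. P = [[2, 3, 5], [4, 8], [7], [9]].
Insert 6: appended to row 1. P = [[2, 3, 5, 6], [4, 8], [7], [9]].
Insert 1: 1 bumps 2 from row 1; 2 bumps 4 from row 2; 4 bumps 7 from row 3; 7 bumps 9 from row 4; 9 starts row 5. P = [[1, 3, 5, 6], [2, 8], [4], [7], [9]].

So P = [[1, 3, 5, 6], [2, 8], [4], [7], [9]].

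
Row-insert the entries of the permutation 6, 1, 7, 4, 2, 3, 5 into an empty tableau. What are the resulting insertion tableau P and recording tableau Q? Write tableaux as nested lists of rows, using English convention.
Insert each entry of the permutation into P by Schensted row insertion, recording in Q the position of each new cell.

Insert 6: appended to row 1. P = [[6]].
Insert 1: 1 bumps 6 from row 1; 6 starts row 2. P = [[1], [6]].
Insert 7: appended to row 1. P = [[1, 7], [6]].
Insert 4: 4 bumps 7 from row 1; 7 appends to row 2. P = [[1, 4], [6, 7]].
Insert 2: 2 bumps 4 from row 1; 4 bumps 6 from row 2; 6 starts row 3. P = [[1, 2], [4, 7], [6]].
Insert 3: appended to row 1. P = [[1, 2, 3], [4, 7], [6]].
Insert 5: appended to row 1. P = [[1, 2, 3, 5], [4, 7], [6]].

So P = [[1, 2, 3, 5], [4, 7], [6]], Q = [[1, 3, 6, 7], [2, 4], [5]].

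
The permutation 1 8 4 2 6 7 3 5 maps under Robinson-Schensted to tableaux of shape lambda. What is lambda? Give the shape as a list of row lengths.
Row-insert each entry into an empty tableau.

After inserting 1: P = [[1]].
After inserting 8: P = [[1, 8]].
After inserting 4: P = [[1, 4], [8]].
After inserting 2: P = [[1, 2], [4], [8]].
After inserting 6: P = [[1, 2, 6], [4], [8]].
After inserting 7: P = [[1, 2, 6, 7], [4], [8]].
After inserting 3: P = [[1, 2, 3, 7], [4, 6], [8]].
After inserting 5: P = [[1, 2, 3, 5], [4, 6, 7], [8]].

The final insertion tableau P = [[1, 2, 3, 5], [4, 6, 7], [8]] has shape [4, 3, 1].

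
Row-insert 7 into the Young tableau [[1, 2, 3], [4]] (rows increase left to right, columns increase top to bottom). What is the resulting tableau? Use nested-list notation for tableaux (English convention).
7 is larger than every entry of row 1, so it is appended to row 1. The new tableau is [[1, 2, 3, 7], [4]].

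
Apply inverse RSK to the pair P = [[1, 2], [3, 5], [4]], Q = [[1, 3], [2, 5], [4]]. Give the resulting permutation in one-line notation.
Reverse the RSK construction: for i from n down to 1, find the cell of Q containing i, remove the entry at that cell from P, and reverse-bump it up through P; the value ejected from row 1 is w(i).

Step i=5: Q has 5 at row 2, column 2; remove 5 from row 2 of P and reverse-bump: 5 enters row 1 and ejects 2. So w(5) = 2. P is now [[1, 5], [3], [4]].
Step i=4: Q has 4 at row 3, column 1; remove 4 from row 3 of P and reverse-bump: 4 enters row 2 and ejects 3; 3 enters row 1 and ejects 1. So w(4) = 1. P is now [[3, 5], [4]].
Step i=3: Q has 3 at row 1, column 2; remove that cell from P, ejecting 5. So w(3) = 5. P is now [[3], [4]].
Step i=2: Q has 2 at row 2, column 1; remove 4 from row 2 of P and reverse-bump: 4 enters row 1 and ejects 3. So w(2) = 3. P is now [[4]].
Step i=1: Q has 1 at row 1, column 1; remove that cell from P, ejecting 4. So w(1) = 4. P is now [].

So w = 4 3 5 1 2.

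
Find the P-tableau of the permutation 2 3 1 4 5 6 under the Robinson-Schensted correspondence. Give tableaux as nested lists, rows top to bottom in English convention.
Insert 2: appended to row 1. P = [[2]].
Insert 3: appended to row 1. P = [[2, 3]].
Insert 1: 1 bumps 2 from row 1; 2 starts row 2. P = [[1, 3], [2]].
Insert 4: appended to row 1. P = [[1, 3, 4], [2]].
Insert 5: appended to row 1. P = [[1, 3, 4, 5], [2]].
Insert 6: appended to row 1. P = [[1, 3, 4, 5, 6], [2]].

So P = [[1, 3, 4, 5, 6], [2]].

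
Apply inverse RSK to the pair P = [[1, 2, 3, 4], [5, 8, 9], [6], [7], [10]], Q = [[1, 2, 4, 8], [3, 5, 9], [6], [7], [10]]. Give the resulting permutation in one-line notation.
Reverse the RSK construction: for i from n down to 1, find the cell of Q containing i, remove the entry at that cell from P, and reverse-bump it up through P; the value ejected from row 1 is w(i).

Step i=10: Q has 10 at row 5, column 1; remove 10 from row 5 of P and reverse-bump: 10 enters row 4 and ejects 7; 7 enters row 3 and ejects 6; 6 enters row 2 and ejects 5; 5 enters row 1 and ejects 4. So w(10) = 4. P is now [[1, 2, 3, 5], [6, 8, 9], [7], [10]].
Step i=9: Q has 9 at row 2, column 3; remove 9 from row 2 of P and reverse-bump: 9 enters row 1 and ejects 5. So w(9) = 5. P is now [[1, 2, 3, 9], [6, 8], [7], [10]].
Step i=8: Q has 8 at row 1, column 4; remove that cell from P, ejecting 9. So w(8) = 9. P is now [[1, 2, 3], [6, 8], [7], [10]].
Step i=7: Q has 7 at row 4, column 1; remove 10 from row 4 of P and reverse-bump: 10 enters row 3 and ejects 7; 7 enters row 2 and ejects 6; 6 enters row 1 and ejects 3. So w(7) = 3. P is now [[1, 2, 6], [7, 8], [10]].
Step i=6: Q has 6 at row 3, column 1; remove 10 from row 3 of P and reverse-bump: 10 enters row 2 and ejects 8; 8 enters row 1 and ejects 6. So w(6) = 6. P is now [[1, 2, 8], [7, 10]].
Step i=5: Q has 5 at row 2, column 2; remove 10 from row 2 of P and reverse-bump: 10 enters row 1 and ejects 8. So w(5) = 8. P is now [[1, 2, 10], [7]].
Step i=4: Q has 4 at row 1, column 3; remove that cell from P, ejecting 10. So w(4) = 10. P is now [[1, 2], [7]].
Step i=3: Q has 3 at row 2, column 1; remove 7 from row 2 of P and reverse-bump: 7 enters row 1 and ejects 2. So w(3) = 2. P is now [[1, 7]].
Step i=2: Q has 2 at row 1, column 2; remove that cell from P, ejecting 7. So w(2) = 7. P is now [[1]].
Step i=1: Q has 1 at row 1, column 1; remove that cell from P, ejecting 1. So w(1) = 1. P is now [].

So w = 1 7 2 10 8 6 3 9 5 4.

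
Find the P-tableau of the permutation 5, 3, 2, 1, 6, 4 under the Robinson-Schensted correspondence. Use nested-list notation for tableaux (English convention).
P = [[1, 4], [2, 6], [3], [5]]

After inserting 5: P = [[5]].
After inserting 3: P = [[3], [5]].
After inserting 2: P = [[2], [3], [5]].
After inserting 1: P = [[1], [2], [3], [5]].
After inserting 6: P = [[1, 6], [2], [3], [5]].
After inserting 4: P = [[1, 4], [2, 6], [3], [5]].

So P = [[1, 4], [2, 6], [3], [5]].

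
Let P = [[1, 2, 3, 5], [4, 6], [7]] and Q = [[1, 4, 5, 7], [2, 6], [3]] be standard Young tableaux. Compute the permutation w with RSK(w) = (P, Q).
Reverse the RSK construction: for i from n down to 1, find the cell of Q containing i, remove the entry at that cell from P, and reverse-bump it up through P; the value ejected from row 1 is w(i).

Step i=7: Q has 7 at row 1, column 4; remove that cell from P, ejecting 5. So w(7) = 5. P is now [[1, 2, 3], [4, 6], [7]].
Step i=6: Q has 6 at row 2, column 2; remove 6 from row 2 of P and reverse-bump: 6 enters row 1 and ejects 3. So w(6) = 3. P is now [[1, 2, 6], [4], [7]].
Step i=5: Q has 5 at row 1, column 3; remove that cell from P, ejecting 6. So w(5) = 6. P is now [[1, 2], [4], [7]].
Step i=4: Q has 4 at row 1, column 2; remove that cell from P, ejecting 2. So w(4) = 2. P is now [[1], [4], [7]].
Step i=3: Q has 3 at row 3, column 1; remove 7 from row 3 of P and reverse-bump: 7 enters row 2 and ejects 4; 4 enters row 1 and ejects 1. So w(3) = 1. P is now [[4], [7]].
Step i=2: Q has 2 at row 2, column 1; remove 7 from row 2 of P and reverse-bump: 7 enters row 1 and ejects 4. So w(2) = 4. P is now [[7]].
Step i=1: Q has 1 at row 1, column 1; remove that cell from P, ejecting 7. So w(1) = 7. P is now [].

So w = 7 4 1 2 6 3 5.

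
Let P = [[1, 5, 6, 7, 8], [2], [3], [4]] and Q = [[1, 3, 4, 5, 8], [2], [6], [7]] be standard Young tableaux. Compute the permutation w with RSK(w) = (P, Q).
Reverse the RSK construction: for i from n down to 1, find the cell of Q containing i, remove the entry at that cell from P, and reverse-bump it up through P; the value ejected from row 1 is w(i).

Step i=8: Q has 8 at row 1, column 5; remove that cell from P, ejecting 8. So w(8) = 8. P is now [[1, 5, 6, 7], [2], [3], [4]].
Step i=7: Q has 7 at row 4, column 1; remove 4 from row 4 of P and reverse-bump: 4 enters row 3 and ejects 3; 3 enters row 2 and ejects 2; 2 enters row 1 and ejects 1. So w(7) = 1. P is now [[2, 5, 6, 7], [3], [4]].
Step i=6: Q has 6 at row 3, column 1; remove 4 from row 3 of P and reverse-bump: 4 enters row 2 and ejects 3; 3 enters row 1 and ejects 2. So w(6) = 2. P is now [[3, 5, 6, 7], [4]].
Step i=5: Q has 5 at row 1, column 4; remove that cell from P, ejecting 7. So w(5) = 7. P is now [[3, 5, 6], [4]].
Step i=4: Q has 4 at row 1, column 3; remove that cell from P, ejecting 6. So w(4) = 6. P is now [[3, 5], [4]].
Step i=3: Q has 3 at row 1, column 2; remove that cell from P, ejecting 5. So w(3) = 5. P is now [[3], [4]].
Step i=2: Q has 2 at row 2, column 1; remove 4 from row 2 of P and reverse-bump: 4 enters row 1 and ejects 3. So w(2) = 3. P is now [[4]].
Step i=1: Q has 1 at row 1, column 1; remove that cell from P, ejecting 4. So w(1) = 4. P is now [].

So w = 4 3 5 6 7 2 1 8.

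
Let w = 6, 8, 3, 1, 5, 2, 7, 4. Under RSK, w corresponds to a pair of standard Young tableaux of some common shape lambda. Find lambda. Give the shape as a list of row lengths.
Row-insert each entry into an empty tableau.

After inserting 6: P = [[6]].
After inserting 8: P = [[6, 8]].
After inserting 3: P = [[3, 8], [6]].
After inserting 1: P = [[1, 8], [3], [6]].
After inserting 5: P = [[1, 5], [3, 8], [6]].
After inserting 2: P = [[1, 2], [3, 5], [6, 8]].
After inserting 7: P = [[1, 2, 7], [3, 5], [6, 8]].
After inserting 4: P = [[1, 2, 4], [3, 5, 7], [6, 8]].

The final insertion tableau P = [[1, 2, 4], [3, 5, 7], [6, 8]] has shape [3, 3, 2].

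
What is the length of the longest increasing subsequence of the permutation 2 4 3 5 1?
3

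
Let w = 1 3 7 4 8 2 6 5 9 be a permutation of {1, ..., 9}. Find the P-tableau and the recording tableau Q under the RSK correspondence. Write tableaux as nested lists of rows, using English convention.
Insert each entry of the permutation into P by Schensted row insertion, recording in Q the position of each new cell.

Insert 1: appended to row 1. P = [[1]], Q = [[1]].
Insert 3: appended to row 1. P = [[1, 3]], Q = [[1, 2]].
Insert 7: appended to row 1. P = [[1, 3, 7]], Q = [[1, 2, 3]].
Insert 4: 4 bumps 7 from row 1; 7 starts row 2. P = [[1, 3, 4], [7]], Q = [[1, 2, 3], [4]].
Insert 8: appended to row 1. P = [[1, 3, 4, 8], [7]], Q = [[1, 2, 3, 5], [4]].
Insert 2: 2 bumps 3 from row 1; 3 bumps 7 from row 2; 7 starts row 3. P = [[1, 2, 4, 8], [3], [7]], Q = [[1, 2, 3, 5], [4], [6]].
Insert 6: 6 bumps 8 from row 1; 8 appends to row 2. P = [[1, 2, 4, 6], [3, 8], [7]], Q = [[1, 2, 3, 5], [4, 7], [6]].
Insert 5: 5 bumps 6 from row 1; 6 bumps 8 from row 2; 8 appends to row 3. P = [[1, 2, 4, 5], [3, 6], [7, 8]], Q = [[1, 2, 3, 5], [4, 7], [6, 8]].
Insert 9: appended to row 1. P = [[1, 2, 4, 5, 9], [3, 6], [7, 8]], Q = [[1, 2, 3, 5, 9], [4, 7], [6, 8]].

So P = [[1, 2, 4, 5, 9], [3, 6], [7, 8]], Q = [[1, 2, 3, 5, 9], [4, 7], [6, 8]].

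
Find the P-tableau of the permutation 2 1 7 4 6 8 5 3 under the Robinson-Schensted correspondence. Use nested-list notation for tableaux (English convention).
P = [[1, 3, 5, 8], [2, 4], [6], [7]]

Insert 2: appended to row 1. P = [[2]].
Insert 1: 1 bumps 2 from row 1; 2 starts row 2. P = [[1], [2]].
Insert 7: appended to row 1. P = [[1, 7], [2]].
Insert 4: 4 bumps 7 from row 1; 7 appends to row 2. P = [[1, 4], [2, 7]].
Insert 6: appended to row 1. P = [[1, 4, 6], [2, 7]].
Insert 8: appended to row 1. P = [[1, 4, 6, 8], [2, 7]].
Insert 5: 5 bumps 6 from row 1; 6 bumps 7 from row 2; 7 starts row 3. P = [[1, 4, 5, 8], [2, 6], [7]].
Insert 3: 3 bumps 4 from row 1; 4 bumps 6 from row 2; 6 bumps 7 from row 3; 7 starts row 4. P = [[1, 3, 5, 8], [2, 4], [6], [7]].

So P = [[1, 3, 5, 8], [2, 4], [6], [7]].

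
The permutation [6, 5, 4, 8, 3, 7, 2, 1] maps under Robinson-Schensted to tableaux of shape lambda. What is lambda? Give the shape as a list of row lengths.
[2, 2, 1, 1, 1, 1]

Row-insert each entry into an empty tableau.

After inserting 6: P = [[6]].
After inserting 5: P = [[5], [6]].
After inserting 4: P = [[4], [5], [6]].
After inserting 8: P = [[4, 8], [5], [6]].
After inserting 3: P = [[3, 8], [4], [5], [6]].
After inserting 7: P = [[3, 7], [4, 8], [5], [6]].
After inserting 2: P = [[2, 7], [3, 8], [4], [5], [6]].
After inserting 1: P = [[1, 7], [2, 8], [3], [4], [5], [6]].

The final insertion tableau P = [[1, 7], [2, 8], [3], [4], [5], [6]] has shape [2, 2, 1, 1, 1, 1].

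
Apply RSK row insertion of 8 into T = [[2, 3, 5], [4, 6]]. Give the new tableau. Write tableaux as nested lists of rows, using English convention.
8 is larger than every entry of row 1, so it is appended to row 1. The new tableau is [[2, 3, 5, 8], [4, 6]].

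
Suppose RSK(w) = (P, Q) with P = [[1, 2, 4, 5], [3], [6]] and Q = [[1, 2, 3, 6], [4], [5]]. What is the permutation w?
Reverse the RSK construction: for i from n down to 1, find the cell of Q containing i, remove the entry at that cell from P, and reverse-bump it up through P; the value ejected from row 1 is w(i).

Step i=6: Q has 6 at row 1, column 4; remove that cell from P, ejecting 5. So w(6) = 5. P is now [[1, 2, 4], [3], [6]].
Step i=5: Q has 5 at row 3, column 1; remove 6 from row 3 of P and reverse-bump: 6 enters row 2 and ejects 3; 3 enters row 1 and ejects 2. So w(5) = 2. P is now [[1, 3, 4], [6]].
Step i=4: Q has 4 at row 2, column 1; remove 6 from row 2 of P and reverse-bump: 6 enters row 1 and ejects 4. So w(4) = 4. P is now [[1, 3, 6]].
Step i=3: Q has 3 at row 1, column 3; remove that cell from P, ejecting 6. So w(3) = 6. P is now [[1, 3]].
Step i=2: Q has 2 at row 1, column 2; remove that cell from P, ejecting 3. So w(2) = 3. P is now [[1]].
Step i=1: Q has 1 at row 1, column 1; remove that cell from P, ejecting 1. So w(1) = 1. P is now [].

So w = 1 3 6 4 2 5.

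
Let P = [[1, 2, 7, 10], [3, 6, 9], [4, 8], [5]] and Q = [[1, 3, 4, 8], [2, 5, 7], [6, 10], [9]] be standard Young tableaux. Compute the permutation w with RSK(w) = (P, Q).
5 4 8 9 6 3 7 10 1 2

Reverse RSK: for i = n, n-1, ..., 1, locate i in Q, remove the corresponding corner cell from P, and reverse-bump its entry up through P; the value ejected from row 1 is w(i).

So w = 5 4 8 9 6 3 7 10 1 2.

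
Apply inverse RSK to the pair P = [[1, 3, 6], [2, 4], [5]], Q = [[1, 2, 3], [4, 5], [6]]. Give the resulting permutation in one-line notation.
2 5 6 1 4 3

Reverse the RSK construction: for i from n down to 1, find the cell of Q containing i, remove the entry at that cell from P, and reverse-bump it up through P; the value ejected from row 1 is w(i).

Step i=6: Q has 6 at row 3, column 1; remove 5 from row 3 of P and reverse-bump: 5 enters row 2 and ejects 4; 4 enters row 1 and ejects 3. So w(6) = 3. P is now [[1, 4, 6], [2, 5]].
Step i=5: Q has 5 at row 2, column 2; remove 5 from row 2 of P and reverse-bump: 5 enters row 1 and ejects 4. So w(5) = 4. P is now [[1, 5, 6], [2]].
Step i=4: Q has 4 at row 2, column 1; remove 2 from row 2 of P and reverse-bump: 2 enters row 1 and ejects 1. So w(4) = 1. P is now [[2, 5, 6]].
Step i=3: Q has 3 at row 1, column 3; remove that cell from P, ejecting 6. So w(3) = 6. P is now [[2, 5]].
Step i=2: Q has 2 at row 1, column 2; remove that cell from P, ejecting 5. So w(2) = 5. P is now [[2]].
Step i=1: Q has 1 at row 1, column 1; remove that cell from P, ejecting 2. So w(1) = 2. P is now [].

So w = 2 5 6 1 4 3.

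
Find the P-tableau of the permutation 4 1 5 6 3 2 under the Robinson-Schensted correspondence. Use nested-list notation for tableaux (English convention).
P = [[1, 2, 6], [3, 5], [4]]

Insert 4: appended to row 1. P = [[4]].
Insert 1: 1 bumps 4 from row 1; 4 starts row 2. P = [[1], [4]].
Insert 5: appended to row 1. P = [[1, 5], [4]].
Insert 6: appended to row 1. P = [[1, 5, 6], [4]].
Insert 3: 3 bumps 5 from row 1; 5 appends to row 2. P = [[1, 3, 6], [4, 5]].
Insert 2: 2 bumps 3 from row 1; 3 bumps 4 from row 2; 4 starts row 3. P = [[1, 2, 6], [3, 5], [4]].

So P = [[1, 2, 6], [3, 5], [4]].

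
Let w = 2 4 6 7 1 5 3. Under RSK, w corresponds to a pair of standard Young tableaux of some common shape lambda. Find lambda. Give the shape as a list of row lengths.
RSK row insertion gives P = [[1, 3, 5, 7], [2, 4], [6]], which has shape [4, 2, 1].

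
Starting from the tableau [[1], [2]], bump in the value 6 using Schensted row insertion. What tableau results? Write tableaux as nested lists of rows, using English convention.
[[1, 6], [2]]

6 is larger than every entry of row 1, so it is appended to row 1. The new tableau is [[1, 6], [2]].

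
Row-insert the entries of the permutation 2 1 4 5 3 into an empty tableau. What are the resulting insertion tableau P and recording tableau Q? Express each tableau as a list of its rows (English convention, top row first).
Insert each entry of the permutation into P by Schensted row insertion, recording in Q the position of each new cell.

Insert 2: appended to row 1. P = [[2]].
Insert 1: 1 bumps 2 from row 1; 2 starts row 2. P = [[1], [2]].
Insert 4: appended to row 1. P = [[1, 4], [2]].
Insert 5: appended to row 1. P = [[1, 4, 5], [2]].
Insert 3: 3 bumps 4 from row 1; 4 appends to row 2. P = [[1, 3, 5], [2, 4]].

So P = [[1, 3, 5], [2, 4]], Q = [[1, 3, 4], [2, 5]].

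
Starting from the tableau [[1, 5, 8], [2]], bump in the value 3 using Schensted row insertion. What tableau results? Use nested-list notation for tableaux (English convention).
In row 1, 3 replaces 5 (the leftmost entry greater than 3); 5 is bumped to row 2. 5 is appended to row 2. The new tableau is [[1, 3, 8], [2, 5]].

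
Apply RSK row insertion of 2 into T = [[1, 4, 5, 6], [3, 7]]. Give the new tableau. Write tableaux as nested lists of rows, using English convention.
In row 1, 2 replaces 4 (the leftmost entry greater than 2); 4 is bumped to row 2. In row 2, 4 replaces 7 (the leftmost entry greater than 4); 7 is bumped to row 3. 7 starts a new row 3. The new tableau is [[1, 2, 5, 6], [3, 4], [7]].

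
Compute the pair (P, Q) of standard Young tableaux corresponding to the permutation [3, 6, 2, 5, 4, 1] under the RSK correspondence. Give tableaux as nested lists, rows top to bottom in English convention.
P = [[1, 4], [2, 5], [3], [6]], Q = [[1, 2], [3, 4], [5], [6]]

Insert each entry of the permutation into P by Schensted row insertion, recording in Q the position of each new cell.

Insert 3: appended to row 1. P = [[3]].
Insert 6: appended to row 1. P = [[3, 6]].
Insert 2: 2 bumps 3 from row 1; 3 starts row 2. P = [[2, 6], [3]].
Insert 5: 5 bumps 6 from row 1; 6 appends to row 2. P = [[2, 5], [3, 6]].
Insert 4: 4 bumps 5 from row 1; 5 bumps 6 from row 2; 6 starts row 3. P = [[2, 4], [3, 5], [6]].
Insert 1: 1 bumps 2 from row 1; 2 bumps 3 from row 2; 3 bumps 6 from row 3; 6 starts row 4. P = [[1, 4], [2, 5], [3], [6]].

So P = [[1, 4], [2, 5], [3], [6]], Q = [[1, 2], [3, 4], [5], [6]].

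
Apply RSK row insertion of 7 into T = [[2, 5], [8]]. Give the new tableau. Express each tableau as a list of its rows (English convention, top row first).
7 is larger than every entry of row 1, so it is appended to row 1. The new tableau is [[2, 5, 7], [8]].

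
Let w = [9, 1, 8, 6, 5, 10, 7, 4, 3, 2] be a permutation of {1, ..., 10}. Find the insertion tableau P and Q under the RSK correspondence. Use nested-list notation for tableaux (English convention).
P = [[1, 2, 7], [3, 10], [4], [5], [6], [8], [9]], Q = [[1, 3, 6], [2, 7], [4], [5], [8], [9], [10]]

Insert each entry of the permutation into P by Schensted row insertion, recording in Q the position of each new cell.

Insert 9: appended to row 1. P = [[9]], Q = [[1]].
Insert 1: 1 bumps 9 from row 1; 9 starts row 2. P = [[1], [9]], Q = [[1], [2]].
Insert 8: appended to row 1. P = [[1, 8], [9]], Q = [[1, 3], [2]].
Insert 6: 6 bumps 8 from row 1; 8 bumps 9 from row 2; 9 starts row 3. P = [[1, 6], [8], [9]], Q = [[1, 3], [2], [4]].
Insert 5: 5 bumps 6 from row 1; 6 bumps 8 from row 2; 8 bumps 9 from row 3; 9 starts row 4. P = [[1, 5], [6], [8], [9]], Q = [[1, 3], [2], [4], [5]].
Insert 10: appended to row 1. P = [[1, 5, 10], [6], [8], [9]], Q = [[1, 3, 6], [2], [4], [5]].
Insert 7: 7 bumps 10 from row 1; 10 appends to row 2. P = [[1, 5, 7], [6, 10], [8], [9]], Q = [[1, 3, 6], [2, 7], [4], [5]].
Insert 4: 4 bumps 5 from row 1; 5 bumps 6 from row 2; 6 bumps 8 from row 3; 8 bumps 9 from row 4; 9 starts row 5. P = [[1, 4, 7], [5, 10], [6], [8], [9]], Q = [[1, 3, 6], [2, 7], [4], [5], [8]].
Insert 3: 3 bumps 4 from row 1; 4 bumps 5 from row 2; 5 bumps 6 from row 3; 6 bumps 8 from row 4; 8 bumps 9 from row 5; 9 starts row 6. P = [[1, 3, 7], [4, 10], [5], [6], [8], [9]], Q = [[1, 3, 6], [2, 7], [4], [5], [8], [9]].
Insert 2: 2 bumps 3 from row 1; 3 bumps 4 from row 2; 4 bumps 5 from row 3; 5 bumps 6 from row 4; 6 bumps 8 from row 5; 8 bumps 9 from row 6; 9 starts row 7. P = [[1, 2, 7], [3, 10], [4], [5], [6], [8], [9]], Q = [[1, 3, 6], [2, 7], [4], [5], [8], [9], [10]].

So P = [[1, 2, 7], [3, 10], [4], [5], [6], [8], [9]], Q = [[1, 3, 6], [2, 7], [4], [5], [8], [9], [10]].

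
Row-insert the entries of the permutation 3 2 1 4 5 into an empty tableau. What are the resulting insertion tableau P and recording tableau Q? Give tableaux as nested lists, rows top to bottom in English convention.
P = [[1, 4, 5], [2], [3]], Q = [[1, 4, 5], [2], [3]]

Insert each entry of the permutation into P by Schensted row insertion, recording in Q the position of each new cell.

Insert 3: appended to row 1. P = [[3]].
Insert 2: 2 bumps 3 from row 1; 3 starts row 2. P = [[2], [3]].
Insert 1: 1 bumps 2 from row 1; 2 bumps 3 from row 2; 3 starts row 3. P = [[1], [2], [3]].
Insert 4: appended to row 1. P = [[1, 4], [2], [3]].
Insert 5: appended to row 1. P = [[1, 4, 5], [2], [3]].

So P = [[1, 4, 5], [2], [3]], Q = [[1, 4, 5], [2], [3]].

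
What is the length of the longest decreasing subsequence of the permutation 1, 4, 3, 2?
3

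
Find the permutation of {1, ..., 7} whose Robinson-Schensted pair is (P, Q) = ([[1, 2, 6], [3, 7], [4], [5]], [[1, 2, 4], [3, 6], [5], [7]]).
1 5 4 7 3 6 2

Reverse RSK: for i = n, n-1, ..., 1, locate i in Q, remove the corresponding corner cell from P, and reverse-bump its entry up through P; the value ejected from row 1 is w(i).

So w = 1 5 4 7 3 6 2.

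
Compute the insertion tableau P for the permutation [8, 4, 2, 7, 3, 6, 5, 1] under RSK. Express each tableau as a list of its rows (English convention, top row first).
P = [[1, 3, 5], [2, 6], [4], [7], [8]]

Insert 8: appended to row 1. P = [[8]].
Insert 4: 4 bumps 8 from row 1; 8 starts row 2. P = [[4], [8]].
Insert 2: 2 bumps 4 from row 1; 4 bumps 8 from row 2; 8 starts row 3. P = [[2], [4], [8]].
Insert 7: appended to row 1. P = [[2, 7], [4], [8]].
Insert 3: 3 bumps 7 from row 1; 7 appends to row 2. P = [[2, 3], [4, 7], [8]].
Insert 6: appended to row 1. P = [[2, 3, 6], [4, 7], [8]].
Insert 5: 5 bumps 6 from row 1; 6 bumps 7 from row 2; 7 bumps 8 from row 3; 8 starts row 4. P = [[2, 3, 5], [4, 6], [7], [8]].
Insert 1: 1 bumps 2 from row 1; 2 bumps 4 from row 2; 4 bumps 7 from row 3; 7 bumps 8 from row 4; 8 starts row 5. P = [[1, 3, 5], [2, 6], [4], [7], [8]].

So P = [[1, 3, 5], [2, 6], [4], [7], [8]].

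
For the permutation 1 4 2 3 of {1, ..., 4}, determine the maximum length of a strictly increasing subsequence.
3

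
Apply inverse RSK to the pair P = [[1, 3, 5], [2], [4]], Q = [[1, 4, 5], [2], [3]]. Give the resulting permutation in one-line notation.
4 2 1 3 5

Reverse the RSK construction: for i from n down to 1, find the cell of Q containing i, remove the entry at that cell from P, and reverse-bump it up through P; the value ejected from row 1 is w(i).

Step i=5: Q has 5 at row 1, column 3; remove that cell from P, ejecting 5. So w(5) = 5. P is now [[1, 3], [2], [4]].
Step i=4: Q has 4 at row 1, column 2; remove that cell from P, ejecting 3. So w(4) = 3. P is now [[1], [2], [4]].
Step i=3: Q has 3 at row 3, column 1; remove 4 from row 3 of P and reverse-bump: 4 enters row 2 and ejects 2; 2 enters row 1 and ejects 1. So w(3) = 1. P is now [[2], [4]].
Step i=2: Q has 2 at row 2, column 1; remove 4 from row 2 of P and reverse-bump: 4 enters row 1 and ejects 2. So w(2) = 2. P is now [[4]].
Step i=1: Q has 1 at row 1, column 1; remove that cell from P, ejecting 4. So w(1) = 4. P is now [].

So w = 4 2 1 3 5.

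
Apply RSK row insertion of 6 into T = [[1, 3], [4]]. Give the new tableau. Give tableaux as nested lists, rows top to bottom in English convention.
[[1, 3, 6], [4]]

6 is larger than every entry of row 1, so it is appended to row 1. The new tableau is [[1, 3, 6], [4]].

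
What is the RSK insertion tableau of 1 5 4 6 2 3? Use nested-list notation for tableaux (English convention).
P = [[1, 2, 3], [4, 6], [5]]

Insert 1: appended to row 1. P = [[1]].
Insert 5: appended to row 1. P = [[1, 5]].
Insert 4: 4 bumps 5 from row 1; 5 starts row 2. P = [[1, 4], [5]].
Insert 6: appended to row 1. P = [[1, 4, 6], [5]].
Insert 2: 2 bumps 4 from row 1; 4 bumps 5 from row 2; 5 starts row 3. P = [[1, 2, 6], [4], [5]].
Insert 3: 3 bumps 6 from row 1; 6 appends to row 2. P = [[1, 2, 3], [4, 6], [5]].

So P = [[1, 2, 3], [4, 6], [5]].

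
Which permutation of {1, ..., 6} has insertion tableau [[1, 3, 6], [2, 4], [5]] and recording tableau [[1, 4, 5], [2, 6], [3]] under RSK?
5 2 1 4 6 3

Reverse the RSK construction: for i from n down to 1, find the cell of Q containing i, remove the entry at that cell from P, and reverse-bump it up through P; the value ejected from row 1 is w(i).

Step i=6: Q has 6 at row 2, column 2; remove 4 from row 2 of P and reverse-bump: 4 enters row 1 and ejects 3. So w(6) = 3. P is now [[1, 4, 6], [2], [5]].
Step i=5: Q has 5 at row 1, column 3; remove that cell from P, ejecting 6. So w(5) = 6. P is now [[1, 4], [2], [5]].
Step i=4: Q has 4 at row 1, column 2; remove that cell from P, ejecting 4. So w(4) = 4. P is now [[1], [2], [5]].
Step i=3: Q has 3 at row 3, column 1; remove 5 from row 3 of P and reverse-bump: 5 enters row 2 and ejects 2; 2 enters row 1 and ejects 1. So w(3) = 1. P is now [[2], [5]].
Step i=2: Q has 2 at row 2, column 1; remove 5 from row 2 of P and reverse-bump: 5 enters row 1 and ejects 2. So w(2) = 2. P is now [[5]].
Step i=1: Q has 1 at row 1, column 1; remove that cell from P, ejecting 5. So w(1) = 5. P is now [].

So w = 5 2 1 4 6 3.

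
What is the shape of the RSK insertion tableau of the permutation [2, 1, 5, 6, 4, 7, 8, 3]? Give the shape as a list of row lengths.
[5, 2, 1]

Row-insert each entry into an empty tableau.

After inserting 2: P = [[2]].
After inserting 1: P = [[1], [2]].
After inserting 5: P = [[1, 5], [2]].
After inserting 6: P = [[1, 5, 6], [2]].
After inserting 4: P = [[1, 4, 6], [2, 5]].
After inserting 7: P = [[1, 4, 6, 7], [2, 5]].
After inserting 8: P = [[1, 4, 6, 7, 8], [2, 5]].
After inserting 3: P = [[1, 3, 6, 7, 8], [2, 4], [5]].

The final insertion tableau P = [[1, 3, 6, 7, 8], [2, 4], [5]] has shape [5, 2, 1].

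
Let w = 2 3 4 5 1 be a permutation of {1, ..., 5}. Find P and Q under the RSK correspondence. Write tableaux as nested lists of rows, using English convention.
Insert each entry of the permutation into P by Schensted row insertion, recording in Q the position of each new cell.

Insert 2: appended to row 1. P = [[2]], Q = [[1]].
Insert 3: appended to row 1. P = [[2, 3]], Q = [[1, 2]].
Insert 4: appended to row 1. P = [[2, 3, 4]], Q = [[1, 2, 3]].
Insert 5: appended to row 1. P = [[2, 3, 4, 5]], Q = [[1, 2, 3, 4]].
Insert 1: 1 bumps 2 from row 1; 2 starts row 2. P = [[1, 3, 4, 5], [2]], Q = [[1, 2, 3, 4], [5]].

So P = [[1, 3, 4, 5], [2]], Q = [[1, 2, 3, 4], [5]].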